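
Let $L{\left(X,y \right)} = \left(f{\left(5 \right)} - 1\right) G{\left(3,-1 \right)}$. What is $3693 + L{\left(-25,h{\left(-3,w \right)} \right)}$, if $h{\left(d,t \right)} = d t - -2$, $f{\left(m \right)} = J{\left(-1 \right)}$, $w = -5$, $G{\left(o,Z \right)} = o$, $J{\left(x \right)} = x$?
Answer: $3687$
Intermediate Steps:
$f{\left(m \right)} = -1$
$h{\left(d,t \right)} = 2 + d t$ ($h{\left(d,t \right)} = d t + 2 = 2 + d t$)
$L{\left(X,y \right)} = -6$ ($L{\left(X,y \right)} = \left(-1 - 1\right) 3 = \left(-2\right) 3 = -6$)
$3693 + L{\left(-25,h{\left(-3,w \right)} \right)} = 3693 - 6 = 3687$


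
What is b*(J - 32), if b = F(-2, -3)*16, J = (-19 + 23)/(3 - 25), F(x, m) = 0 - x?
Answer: -11328/11 ≈ -1029.8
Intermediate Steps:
F(x, m) = -x
J = -2/11 (J = 4/(-22) = 4*(-1/22) = -2/11 ≈ -0.18182)
b = 32 (b = -1*(-2)*16 = 2*16 = 32)
b*(J - 32) = 32*(-2/11 - 32) = 32*(-354/11) = -11328/11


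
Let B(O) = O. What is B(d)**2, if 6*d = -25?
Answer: 625/36 ≈ 17.361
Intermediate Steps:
d = -25/6 (d = (1/6)*(-25) = -25/6 ≈ -4.1667)
B(d)**2 = (-25/6)**2 = 625/36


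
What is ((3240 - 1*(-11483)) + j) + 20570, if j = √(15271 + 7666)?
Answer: 35293 + √22937 ≈ 35444.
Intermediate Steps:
j = √22937 ≈ 151.45
((3240 - 1*(-11483)) + j) + 20570 = ((3240 - 1*(-11483)) + √22937) + 20570 = ((3240 + 11483) + √22937) + 20570 = (14723 + √22937) + 20570 = 35293 + √22937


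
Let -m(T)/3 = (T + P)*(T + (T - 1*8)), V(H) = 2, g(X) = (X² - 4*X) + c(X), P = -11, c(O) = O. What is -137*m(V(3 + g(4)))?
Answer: 14796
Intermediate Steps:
g(X) = X² - 3*X (g(X) = (X² - 4*X) + X = X² - 3*X)
m(T) = -3*(-11 + T)*(-8 + 2*T) (m(T) = -3*(T - 11)*(T + (T - 1*8)) = -3*(-11 + T)*(T + (T - 8)) = -3*(-11 + T)*(T + (-8 + T)) = -3*(-11 + T)*(-8 + 2*T))
-137*m(V(3 + g(4))) = -137*(-264 - 6*2² + 90*2) = -137*(-264 - 6*4 + 180) = -137*(-264 - 24 + 180) = -137*(-108) = 14796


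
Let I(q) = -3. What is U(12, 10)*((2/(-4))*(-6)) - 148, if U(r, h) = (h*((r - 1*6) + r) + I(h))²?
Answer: 93839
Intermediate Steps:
U(r, h) = (-3 + h*(-6 + 2*r))² (U(r, h) = (h*((r - 1*6) + r) - 3)² = (h*((r - 6) + r) - 3)² = (h*((-6 + r) + r) - 3)² = (h*(-6 + 2*r) - 3)² = (-3 + h*(-6 + 2*r))²)
U(12, 10)*((2/(-4))*(-6)) - 148 = (3 + 6*10 - 2*10*12)²*((2/(-4))*(-6)) - 148 = (3 + 60 - 240)²*((2*(-¼))*(-6)) - 148 = (-177)²*(-½*(-6)) - 148 = 31329*3 - 148 = 93987 - 148 = 93839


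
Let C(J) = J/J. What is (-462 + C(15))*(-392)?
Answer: 180712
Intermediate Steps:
C(J) = 1
(-462 + C(15))*(-392) = (-462 + 1)*(-392) = -461*(-392) = 180712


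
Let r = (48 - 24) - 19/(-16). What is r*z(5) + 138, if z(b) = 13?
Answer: 7447/16 ≈ 465.44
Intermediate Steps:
r = 403/16 (r = 24 - 19*(-1/16) = 24 + 19/16 = 403/16 ≈ 25.188)
r*z(5) + 138 = (403/16)*13 + 138 = 5239/16 + 138 = 7447/16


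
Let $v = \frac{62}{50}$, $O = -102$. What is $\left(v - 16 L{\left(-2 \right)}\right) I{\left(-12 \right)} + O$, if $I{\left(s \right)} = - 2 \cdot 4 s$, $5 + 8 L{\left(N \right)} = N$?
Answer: $\frac{34026}{25} \approx 1361.0$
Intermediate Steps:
$L{\left(N \right)} = - \frac{5}{8} + \frac{N}{8}$
$v = \frac{31}{25}$ ($v = 62 \cdot \frac{1}{50} = \frac{31}{25} \approx 1.24$)
$I{\left(s \right)} = - 8 s$
$\left(v - 16 L{\left(-2 \right)}\right) I{\left(-12 \right)} + O = \left(\frac{31}{25} - 16 \left(- \frac{5}{8} + \frac{1}{8} \left(-2\right)\right)\right) \left(\left(-8\right) \left(-12\right)\right) - 102 = \left(\frac{31}{25} - 16 \left(- \frac{5}{8} - \frac{1}{4}\right)\right) 96 - 102 = \left(\frac{31}{25} - -14\right) 96 - 102 = \left(\frac{31}{25} + 14\right) 96 - 102 = \frac{381}{25} \cdot 96 - 102 = \frac{36576}{25} - 102 = \frac{34026}{25}$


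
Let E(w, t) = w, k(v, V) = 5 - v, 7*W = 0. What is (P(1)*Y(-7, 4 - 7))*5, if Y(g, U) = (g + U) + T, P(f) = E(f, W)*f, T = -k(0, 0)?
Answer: -75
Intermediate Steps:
W = 0 (W = (⅐)*0 = 0)
T = -5 (T = -(5 - 1*0) = -(5 + 0) = -1*5 = -5)
P(f) = f² (P(f) = f*f = f²)
Y(g, U) = -5 + U + g (Y(g, U) = (g + U) - 5 = (U + g) - 5 = -5 + U + g)
(P(1)*Y(-7, 4 - 7))*5 = (1²*(-5 + (4 - 7) - 7))*5 = (1*(-5 - 3 - 7))*5 = (1*(-15))*5 = -15*5 = -75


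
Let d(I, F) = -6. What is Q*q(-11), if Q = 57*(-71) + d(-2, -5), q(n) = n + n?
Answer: 89166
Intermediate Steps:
q(n) = 2*n
Q = -4053 (Q = 57*(-71) - 6 = -4047 - 6 = -4053)
Q*q(-11) = -8106*(-11) = -4053*(-22) = 89166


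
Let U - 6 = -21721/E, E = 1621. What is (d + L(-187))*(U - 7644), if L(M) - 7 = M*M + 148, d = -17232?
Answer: -221913026748/1621 ≈ -1.3690e+8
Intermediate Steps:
L(M) = 155 + M² (L(M) = 7 + (M*M + 148) = 7 + (M² + 148) = 7 + (148 + M²) = 155 + M²)
U = -11995/1621 (U = 6 - 21721/1621 = -11995/1621 ≈ -7.3997)
(d + L(-187))*(U - 7644) = (-17232 + (155 + (-187)²))*(-11995/1621 - 7644) = (-17232 + (155 + 34969))*(-12402919/1621) = (-17232 + 35124)*(-12402919/1621) = 17892*(-12402919/1621) = -221913026748/1621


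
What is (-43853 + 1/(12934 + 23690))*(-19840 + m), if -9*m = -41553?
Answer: 24449238181433/36624 ≈ 6.6757e+8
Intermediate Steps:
m = 4617 (m = -⅑*(-41553) = 4617)
(-43853 + 1/(12934 + 23690))*(-19840 + m) = (-43853 + 1/(12934 + 23690))*(-19840 + 4617) = (-43853 + 1/36624)*(-15223) = -1606072271/36624*(-15223) = 24449238181433/36624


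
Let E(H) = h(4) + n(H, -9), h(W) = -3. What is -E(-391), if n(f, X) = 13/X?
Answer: 40/9 ≈ 4.4444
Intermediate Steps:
E(H) = -40/9 (E(H) = -3 + 13/(-9) = -3 + 13*(-1/9) = -3 - 13/9 = -40/9)
-E(-391) = -1*(-40/9) = 40/9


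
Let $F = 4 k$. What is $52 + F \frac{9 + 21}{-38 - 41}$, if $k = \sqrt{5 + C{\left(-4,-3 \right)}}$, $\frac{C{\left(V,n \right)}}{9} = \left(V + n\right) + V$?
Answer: $52 - \frac{120 i \sqrt{94}}{79} \approx 52.0 - 14.727 i$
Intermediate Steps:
$C{\left(V,n \right)} = 9 n + 18 V$ ($C{\left(V,n \right)} = 9 \left(\left(V + n\right) + V\right) = 9 \left(n + 2 V\right) = 9 n + 18 V$)
$k = i \sqrt{94}$ ($k = \sqrt{5 + \left(9 \left(-3\right) + 18 \left(-4\right)\right)} = \sqrt{5 - 99} = \sqrt{-94} = i \sqrt{94} \approx 9.6954 i$)
$F = 4 i \sqrt{94} \approx 38.781 i$
$52 + F \frac{9 + 21}{-38 - 41} = 52 + 4 i \sqrt{94} \frac{9 + 21}{-38 - 41} = 52 + 4 i \sqrt{94} \frac{30}{-79} = 52 + 4 i \sqrt{94} \cdot 30 \left(- \frac{1}{79}\right) = 52 + 4 i \sqrt{94} \left(- \frac{30}{79}\right) = 52 - \frac{120 i \sqrt{94}}{79}$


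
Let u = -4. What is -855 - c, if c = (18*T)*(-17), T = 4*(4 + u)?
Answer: -855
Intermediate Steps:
T = 0 (T = 4*(4 - 4) = 4*0 = 0)
c = 0 (c = (18*0)*(-17) = 0*(-17) = 0)
-855 - c = -855 - 1*0 = -855 + 0 = -855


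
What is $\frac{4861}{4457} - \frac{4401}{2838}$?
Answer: $- \frac{1939913}{4216322} \approx -0.4601$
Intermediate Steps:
$\frac{4861}{4457} - \frac{4401}{2838} = 4861 \cdot \frac{1}{4457} - \frac{1467}{946} = \frac{4861}{4457} - \frac{1467}{946} = - \frac{1939913}{4216322}$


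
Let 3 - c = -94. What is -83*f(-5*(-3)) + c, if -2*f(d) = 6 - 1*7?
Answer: 111/2 ≈ 55.500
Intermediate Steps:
c = 97 (c = 3 - 1*(-94) = 3 + 94 = 97)
f(d) = ½ (f(d) = -(6 - 1*7)/2 = -(6 - 7)/2 = -½*(-1) = ½)
-83*f(-5*(-3)) + c = -83*½ + 97 = -83/2 + 97 = 111/2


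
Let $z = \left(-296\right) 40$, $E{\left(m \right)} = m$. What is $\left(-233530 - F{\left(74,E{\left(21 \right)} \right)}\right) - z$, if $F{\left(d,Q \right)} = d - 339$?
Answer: $-221425$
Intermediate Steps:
$F{\left(d,Q \right)} = -339 + d$
$z = -11840$
$\left(-233530 - F{\left(74,E{\left(21 \right)} \right)}\right) - z = \left(-233530 - \left(-339 + 74\right)\right) - -11840 = \left(-233530 - -265\right) + 11840 = \left(-233530 + 265\right) + 11840 = -233265 + 11840 = -221425$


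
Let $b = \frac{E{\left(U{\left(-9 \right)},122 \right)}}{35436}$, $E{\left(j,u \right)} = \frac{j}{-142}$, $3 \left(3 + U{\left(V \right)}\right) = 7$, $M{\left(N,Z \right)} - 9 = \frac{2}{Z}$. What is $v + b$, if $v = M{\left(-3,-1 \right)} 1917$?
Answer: $\frac{101284840693}{7547868} \approx 13419.0$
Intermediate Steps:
$M{\left(N,Z \right)} = 9 + \frac{2}{Z}$
$U{\left(V \right)} = - \frac{2}{3}$ ($U{\left(V \right)} = -3 + \frac{1}{3} \cdot 7 = -3 + \frac{7}{3} = - \frac{2}{3}$)
$E{\left(j,u \right)} = - \frac{j}{142}$ ($E{\left(j,u \right)} = j \left(- \frac{1}{142}\right) = - \frac{j}{142}$)
$b = \frac{1}{7547868}$ ($b = \frac{\left(- \frac{1}{142}\right) \left(- \frac{2}{3}\right)}{35436} = \frac{1}{213} \cdot \frac{1}{35436} = \frac{1}{7547868} \approx 1.3249 \cdot 10^{-7}$)
$v = 13419$ ($v = \left(9 + \frac{2}{-1}\right) 1917 = \left(9 + 2 \left(-1\right)\right) 1917 = \left(9 - 2\right) 1917 = 7 \cdot 1917 = 13419$)
$v + b = 13419 + \frac{1}{7547868} = \frac{101284840693}{7547868}$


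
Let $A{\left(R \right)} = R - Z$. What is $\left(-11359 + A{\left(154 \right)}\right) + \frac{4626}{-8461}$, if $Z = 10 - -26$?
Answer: $- \frac{95114727}{8461} \approx -11242.0$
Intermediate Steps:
$Z = 36$ ($Z = 10 + 26 = 36$)
$A{\left(R \right)} = -36 + R$ ($A{\left(R \right)} = R - 36 = -36 + R$)
$\left(-11359 + A{\left(154 \right)}\right) + \frac{4626}{-8461} = \left(-11359 + \left(-36 + 154\right)\right) + \frac{4626}{-8461} = \left(-11359 + 118\right) + 4626 \left(- \frac{1}{8461}\right) = -11241 - \frac{4626}{8461} = - \frac{95114727}{8461}$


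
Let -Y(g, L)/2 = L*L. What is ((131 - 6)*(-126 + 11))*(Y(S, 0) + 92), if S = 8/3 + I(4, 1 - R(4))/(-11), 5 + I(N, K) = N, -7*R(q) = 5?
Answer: -1322500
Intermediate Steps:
R(q) = -5/7 (R(q) = -⅐*5 = -5/7)
I(N, K) = -5 + N
S = 91/33 (S = 8/3 + (-5 + 4)/(-11) = 8*(⅓) - 1*(-1/11) = 8/3 + 1/11 = 91/33 ≈ 2.7576)
Y(g, L) = -2*L² (Y(g, L) = -2*L*L = -2*L²)
((131 - 6)*(-126 + 11))*(Y(S, 0) + 92) = ((131 - 6)*(-126 + 11))*(-2*0² + 92) = (125*(-115))*(-2*0 + 92) = -14375*(0 + 92) = -14375*92 = -1322500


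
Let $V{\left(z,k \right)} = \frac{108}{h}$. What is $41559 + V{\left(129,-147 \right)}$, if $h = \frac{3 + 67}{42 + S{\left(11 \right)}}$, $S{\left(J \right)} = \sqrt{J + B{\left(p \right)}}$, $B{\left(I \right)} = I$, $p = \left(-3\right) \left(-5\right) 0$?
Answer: $\frac{208119}{5} + \frac{54 \sqrt{11}}{35} \approx 41629.0$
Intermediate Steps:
$p = 0$ ($p = 15 \cdot 0 = 0$)
$S{\left(J \right)} = \sqrt{J}$ ($S{\left(J \right)} = \sqrt{J + 0} = \sqrt{J}$)
$h = \frac{70}{42 + \sqrt{11}}$ ($h = \frac{3 + 67}{42 + \sqrt{11}} = \frac{70}{42 + \sqrt{11}} \approx 1.5447$)
$V{\left(z,k \right)} = \frac{108}{\frac{2940}{1753} - \frac{70 \sqrt{11}}{1753}}$
$41559 + V{\left(129,-147 \right)} = 41559 + \left(\frac{324}{5} + \frac{54 \sqrt{11}}{35}\right) = \frac{208119}{5} + \frac{54 \sqrt{11}}{35}$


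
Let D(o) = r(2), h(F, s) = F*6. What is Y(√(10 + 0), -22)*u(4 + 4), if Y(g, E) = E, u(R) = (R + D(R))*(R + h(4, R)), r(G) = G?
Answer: -7040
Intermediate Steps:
h(F, s) = 6*F
D(o) = 2
u(R) = (2 + R)*(24 + R) (u(R) = (R + 2)*(R + 6*4) = (2 + R)*(R + 24) = (2 + R)*(24 + R))
Y(√(10 + 0), -22)*u(4 + 4) = -22*(48 + (4 + 4)² + 26*(4 + 4)) = -22*(48 + 8² + 26*8) = -22*(48 + 64 + 208) = -22*320 = -7040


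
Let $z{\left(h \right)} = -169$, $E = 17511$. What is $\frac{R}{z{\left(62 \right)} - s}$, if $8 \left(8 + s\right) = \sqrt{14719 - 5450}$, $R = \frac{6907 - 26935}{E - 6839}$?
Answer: $\frac{560784}{47840575} - \frac{10014 \sqrt{9269}}{1100333225} \approx 0.010846$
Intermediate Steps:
$R = - \frac{5007}{2668}$ ($R = \frac{6907 - 26935}{17511 - 6839} = - \frac{20028}{10672} = \left(-20028\right) \frac{1}{10672} = - \frac{5007}{2668} \approx -1.8767$)
$s = -8 + \frac{\sqrt{9269}}{8}$ ($s = -8 + \frac{\sqrt{14719 - 5450}}{8} = -8 + \frac{\sqrt{9269}}{8} \approx 4.0345$)
$\frac{R}{z{\left(62 \right)} - s} = - \frac{5007}{2668 \left(-169 - \left(-8 + \frac{\sqrt{9269}}{8}\right)\right)} = - \frac{5007}{2668 \left(-169 + \left(8 - \frac{\sqrt{9269}}{8}\right)\right)} = - \frac{5007}{2668 \left(-161 - \frac{\sqrt{9269}}{8}\right)}$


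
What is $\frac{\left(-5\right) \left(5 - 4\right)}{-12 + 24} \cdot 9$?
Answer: $- \frac{15}{4} \approx -3.75$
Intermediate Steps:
$\frac{\left(-5\right) \left(5 - 4\right)}{-12 + 24} \cdot 9 = \frac{\left(-5\right) \left(5 - 4\right)}{12} \cdot 9 = \frac{\left(-5\right) 1}{12} \cdot 9 = \frac{1}{12} \left(-5\right) 9 = \left(- \frac{5}{12}\right) 9 = - \frac{15}{4}$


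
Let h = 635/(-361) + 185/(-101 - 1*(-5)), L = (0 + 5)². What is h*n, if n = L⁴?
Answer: -49900390625/34656 ≈ -1.4399e+6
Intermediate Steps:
L = 25 (L = 5² = 25)
n = 390625 (n = 25⁴ = 390625)
h = -127745/34656 (h = 635*(-1/361) + 185/(-101 + 5) = -635/361 + 185/(-96) = -635/361 + 185*(-1/96) = -635/361 - 185/96 = -127745/34656 ≈ -3.6861)
h*n = -127745/34656*390625 = -49900390625/34656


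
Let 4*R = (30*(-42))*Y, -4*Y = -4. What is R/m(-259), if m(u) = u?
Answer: 45/37 ≈ 1.2162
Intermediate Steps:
Y = 1 (Y = -¼*(-4) = 1)
R = -315 (R = ((30*(-42))*1)/4 = (-1260*1)/4 = (¼)*(-1260) = -315)
R/m(-259) = -315/(-259) = -315*(-1/259) = 45/37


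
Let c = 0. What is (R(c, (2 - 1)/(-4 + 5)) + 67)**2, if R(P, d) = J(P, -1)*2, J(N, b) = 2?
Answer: 5041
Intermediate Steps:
R(P, d) = 4 (R(P, d) = 2*2 = 4)
(R(c, (2 - 1)/(-4 + 5)) + 67)**2 = (4 + 67)**2 = 71**2 = 5041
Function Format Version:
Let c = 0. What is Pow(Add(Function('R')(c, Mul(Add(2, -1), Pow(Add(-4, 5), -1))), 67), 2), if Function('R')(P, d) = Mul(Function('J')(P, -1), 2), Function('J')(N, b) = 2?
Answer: 5041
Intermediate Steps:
Function('R')(P, d) = 4 (Function('R')(P, d) = Mul(2, 2) = 4)
Pow(Add(Function('R')(c, Mul(Add(2, -1), Pow(Add(-4, 5), -1))), 67), 2) = Pow(Add(4, 67), 2) = Pow(71, 2) = 5041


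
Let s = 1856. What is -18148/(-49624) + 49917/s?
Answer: 313845487/11512768 ≈ 27.261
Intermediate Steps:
-18148/(-49624) + 49917/s = -18148/(-49624) + 49917/1856 = -18148*(-1/49624) + 49917*(1/1856) = 4537/12406 + 49917/1856 = 313845487/11512768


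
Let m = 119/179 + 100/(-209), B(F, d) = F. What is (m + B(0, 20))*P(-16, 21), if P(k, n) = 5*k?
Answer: -557680/37411 ≈ -14.907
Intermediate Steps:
m = 6971/37411 (m = 119*(1/179) + 100*(-1/209) = 119/179 - 100/209 = 6971/37411 ≈ 0.18634)
(m + B(0, 20))*P(-16, 21) = (6971/37411 + 0)*(5*(-16)) = (6971/37411)*(-80) = -557680/37411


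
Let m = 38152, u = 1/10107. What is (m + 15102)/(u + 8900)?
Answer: 538238178/89952301 ≈ 5.9836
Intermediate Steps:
u = 1/10107 ≈ 9.8941e-5
(m + 15102)/(u + 8900) = (38152 + 15102)/(1/10107 + 8900) = 53254/(89952301/10107) = 53254*(10107/89952301) = 538238178/89952301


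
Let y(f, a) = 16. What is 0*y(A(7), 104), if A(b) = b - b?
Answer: 0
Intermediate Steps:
A(b) = 0
0*y(A(7), 104) = 0*16 = 0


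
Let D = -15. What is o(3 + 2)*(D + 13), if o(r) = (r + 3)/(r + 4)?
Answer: -16/9 ≈ -1.7778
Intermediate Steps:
o(r) = (3 + r)/(4 + r)
o(3 + 2)*(D + 13) = ((3 + (3 + 2))/(4 + (3 + 2)))*(-15 + 13) = ((3 + 5)/(4 + 5))*(-2) = (8/9)*(-2) = -16/9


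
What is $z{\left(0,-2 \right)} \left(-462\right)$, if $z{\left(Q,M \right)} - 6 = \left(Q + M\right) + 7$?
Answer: $-5082$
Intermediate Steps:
$z{\left(Q,M \right)} = 13 + M + Q$ ($z{\left(Q,M \right)} = 6 + \left(\left(Q + M\right) + 7\right) = 6 + \left(\left(M + Q\right) + 7\right) = 6 + \left(7 + M + Q\right) = 13 + M + Q$)
$z{\left(0,-2 \right)} \left(-462\right) = \left(13 - 2 + 0\right) \left(-462\right) = 11 \left(-462\right) = -5082$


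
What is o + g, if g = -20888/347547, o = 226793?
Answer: 78821205883/347547 ≈ 2.2679e+5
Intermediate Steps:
g = -20888/347547 (g = -20888*1/347547 = -20888/347547 ≈ -0.060101)
o + g = 226793 - 20888/347547 = 78821205883/347547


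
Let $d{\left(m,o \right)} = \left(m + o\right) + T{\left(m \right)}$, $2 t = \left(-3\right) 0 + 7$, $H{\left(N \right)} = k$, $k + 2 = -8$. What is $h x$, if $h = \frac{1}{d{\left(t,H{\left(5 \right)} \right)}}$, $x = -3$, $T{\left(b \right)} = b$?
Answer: $1$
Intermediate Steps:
$k = -10$ ($k = -2 - 8 = -10$)
$H{\left(N \right)} = -10$
$t = \frac{7}{2}$ ($t = \frac{\left(-3\right) 0 + 7}{2} = \frac{0 + 7}{2} = \frac{1}{2} \cdot 7 = \frac{7}{2} \approx 3.5$)
$d{\left(m,o \right)} = o + 2 m$ ($d{\left(m,o \right)} = \left(m + o\right) + m = o + 2 m$)
$h = - \frac{1}{3}$ ($h = \frac{1}{-10 + 2 \cdot \frac{7}{2}} = \frac{1}{-10 + 7} = \frac{1}{-3} = - \frac{1}{3} \approx -0.33333$)
$h x = \left(- \frac{1}{3}\right) \left(-3\right) = 1$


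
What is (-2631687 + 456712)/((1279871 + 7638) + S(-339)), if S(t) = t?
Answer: -434995/257434 ≈ -1.6897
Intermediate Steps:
(-2631687 + 456712)/((1279871 + 7638) + S(-339)) = (-2631687 + 456712)/((1279871 + 7638) - 339) = -2174975/(1287509 - 339) = -2174975/1287170 = -2174975*1/1287170 = -434995/257434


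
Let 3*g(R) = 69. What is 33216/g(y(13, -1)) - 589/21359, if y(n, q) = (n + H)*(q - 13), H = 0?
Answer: 22885387/15847 ≈ 1444.1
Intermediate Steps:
y(n, q) = n*(-13 + q) (y(n, q) = (n + 0)*(q - 13) = n*(-13 + q))
g(R) = 23 (g(R) = (⅓)*69 = 23)
33216/g(y(13, -1)) - 589/21359 = 33216/23 - 589/21359 = 33216*(1/23) - 589*1/21359 = 33216/23 - 19/689 = 22885387/15847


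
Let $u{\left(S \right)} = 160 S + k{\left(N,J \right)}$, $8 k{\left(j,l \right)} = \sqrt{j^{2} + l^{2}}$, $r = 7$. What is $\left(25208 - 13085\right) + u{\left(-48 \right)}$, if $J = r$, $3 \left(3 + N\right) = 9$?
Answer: $\frac{35551}{8} \approx 4443.9$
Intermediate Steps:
$N = 0$ ($N = -3 + \frac{1}{3} \cdot 9 = -3 + 3 = 0$)
$J = 7$
$k{\left(j,l \right)} = \frac{\sqrt{j^{2} + l^{2}}}{8}$
$u{\left(S \right)} = \frac{7}{8} + 160 S$ ($u{\left(S \right)} = 160 S + \frac{\sqrt{0^{2} + 7^{2}}}{8} = 160 S + \frac{\sqrt{0 + 49}}{8} = 160 S + \frac{\sqrt{49}}{8} = 160 S + \frac{1}{8} \cdot 7 = 160 S + \frac{7}{8} = \frac{7}{8} + 160 S$)
$\left(25208 - 13085\right) + u{\left(-48 \right)} = \left(25208 - 13085\right) + \left(\frac{7}{8} + 160 \left(-48\right)\right) = 12123 + \left(\frac{7}{8} - 7680\right) = 12123 - \frac{61433}{8} = \frac{35551}{8}$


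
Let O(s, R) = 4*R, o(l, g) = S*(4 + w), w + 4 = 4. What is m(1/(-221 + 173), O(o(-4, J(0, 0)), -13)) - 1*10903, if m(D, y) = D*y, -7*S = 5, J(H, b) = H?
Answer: -130823/12 ≈ -10902.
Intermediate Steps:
w = 0 (w = -4 + 4 = 0)
S = -5/7 (S = -⅐*5 = -5/7 ≈ -0.71429)
o(l, g) = -20/7 (o(l, g) = -5*(4 + 0)/7 = -5/7*4 = -20/7)
m(1/(-221 + 173), O(o(-4, J(0, 0)), -13)) - 1*10903 = (4*(-13))/(-221 + 173) - 1*10903 = -52/(-48) - 10903 = -1/48*(-52) - 10903 = 13/12 - 10903 = -130823/12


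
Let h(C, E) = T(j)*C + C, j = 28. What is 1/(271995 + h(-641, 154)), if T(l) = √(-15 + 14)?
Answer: 271354/73633404197 + 641*I/73633404197 ≈ 3.6852e-6 + 8.7053e-9*I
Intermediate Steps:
T(l) = I (T(l) = √(-1) = I)
h(C, E) = C + I*C (h(C, E) = I*C + C = C + I*C)
1/(271995 + h(-641, 154)) = 1/(271995 - 641*(1 + I)) = 1/(271995 + (-641 - 641*I)) = 1/(271354 - 641*I) = (271354 + 641*I)/73633404197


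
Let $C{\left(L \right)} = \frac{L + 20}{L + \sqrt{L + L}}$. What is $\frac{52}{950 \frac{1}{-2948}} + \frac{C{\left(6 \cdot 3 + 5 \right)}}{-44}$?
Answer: $- \frac{70843177}{438900} + \frac{43 \sqrt{46}}{21252} \approx -161.4$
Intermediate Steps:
$C{\left(L \right)} = \frac{20 + L}{L + \sqrt{2} \sqrt{L}}$ ($C{\left(L \right)} = \frac{20 + L}{L + \sqrt{2 L}} = \frac{20 + L}{L + \sqrt{2} \sqrt{L}}$)
$\frac{52}{950 \frac{1}{-2948}} + \frac{C{\left(6 \cdot 3 + 5 \right)}}{-44} = \frac{52}{950 \frac{1}{-2948}} + \frac{\frac{1}{\left(6 \cdot 3 + 5\right) + \sqrt{2} \sqrt{6 \cdot 3 + 5}} \left(20 + \left(6 \cdot 3 + 5\right)\right)}{-44} = \frac{52}{950 \left(- \frac{1}{2948}\right)} + \frac{20 + \left(18 + 5\right)}{\left(18 + 5\right) + \sqrt{2} \sqrt{18 + 5}} \left(- \frac{1}{44}\right) = \frac{52}{- \frac{475}{1474}} + \frac{20 + 23}{23 + \sqrt{2} \sqrt{23}} \left(- \frac{1}{44}\right) = 52 \left(- \frac{1474}{475}\right) + \frac{1}{23 + \sqrt{46}} \cdot 43 \left(- \frac{1}{44}\right) = - \frac{76648}{475} + \frac{43}{23 + \sqrt{46}} \left(- \frac{1}{44}\right) = - \frac{76648}{475} - \frac{43}{44 \left(23 + \sqrt{46}\right)}$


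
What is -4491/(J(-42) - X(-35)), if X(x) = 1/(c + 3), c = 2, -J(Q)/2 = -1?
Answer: -2495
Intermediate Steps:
J(Q) = 2 (J(Q) = -2*(-1) = 2)
X(x) = ⅕ (X(x) = 1/(2 + 3) = 1/5 = ⅕)
-4491/(J(-42) - X(-35)) = -4491/(2 - 1*⅕) = -4491/(2 - ⅕) = -4491/9/5 = -4491*5/9 = -2495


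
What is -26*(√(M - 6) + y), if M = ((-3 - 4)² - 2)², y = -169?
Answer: 4394 - 26*√2203 ≈ 3173.7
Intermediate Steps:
M = 2209 (M = ((-7)² - 2)² = (49 - 2)² = 47² = 2209)
-26*(√(M - 6) + y) = -26*(√(2209 - 6) - 169) = -26*(√2203 - 169) = -26*(-169 + √2203) = 4394 - 26*√2203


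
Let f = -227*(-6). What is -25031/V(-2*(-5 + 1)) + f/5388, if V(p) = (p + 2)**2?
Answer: -11227569/44900 ≈ -250.06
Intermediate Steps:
f = 1362
V(p) = (2 + p)**2
-25031/V(-2*(-5 + 1)) + f/5388 = -25031/(2 - 2*(-5 + 1))**2 + 1362/5388 = -25031/(2 - 2*(-4))**2 + 1362*(1/5388) = -25031/(2 + 8)**2 + 227/898 = -25031/(10**2) + 227/898 = -25031/100 + 227/898 = -11227569/44900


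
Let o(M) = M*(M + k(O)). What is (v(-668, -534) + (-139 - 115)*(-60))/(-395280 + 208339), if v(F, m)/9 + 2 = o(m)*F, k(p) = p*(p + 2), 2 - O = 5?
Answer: 89721654/9839 ≈ 9119.0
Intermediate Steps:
O = -3 (O = 2 - 1*5 = 2 - 5 = -3)
k(p) = p*(2 + p)
o(M) = M*(3 + M) (o(M) = M*(M - 3*(2 - 3)) = M*(M - 3*(-1)) = M*(M + 3) = M*(3 + M))
v(F, m) = -18 + 9*F*m*(3 + m) (v(F, m) = -18 + 9*((m*(3 + m))*F) = -18 + 9*(F*m*(3 + m)) = -18 + 9*F*m*(3 + m))
(v(-668, -534) + (-139 - 115)*(-60))/(-395280 + 208339) = ((-18 + 9*(-668)*(-534)*(3 - 534)) + (-139 - 115)*(-60))/(-395280 + 208339) = ((-18 + 9*(-668)*(-534)*(-531)) - 254*(-60))/(-186941) = ((-18 - 1704726648) + 15240)*(-1/186941) = (-1704726666 + 15240)*(-1/186941) = -1704711426*(-1/186941) = 89721654/9839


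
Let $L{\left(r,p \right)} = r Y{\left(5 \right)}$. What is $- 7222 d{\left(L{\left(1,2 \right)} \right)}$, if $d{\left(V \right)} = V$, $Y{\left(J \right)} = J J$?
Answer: $-180550$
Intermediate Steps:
$Y{\left(J \right)} = J^{2}$
$L{\left(r,p \right)} = 25 r$ ($L{\left(r,p \right)} = r 5^{2} = r 25 = 25 r$)
$- 7222 d{\left(L{\left(1,2 \right)} \right)} = - 7222 \cdot 25 \cdot 1 = \left(-7222\right) 25 = -180550$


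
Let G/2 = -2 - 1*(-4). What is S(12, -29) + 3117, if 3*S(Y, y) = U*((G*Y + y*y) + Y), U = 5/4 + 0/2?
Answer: 41909/12 ≈ 3492.4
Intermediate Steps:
G = 4 (G = 2*(-2 - 1*(-4)) = 2*(-2 + 4) = 2*2 = 4)
U = 5/4 (U = 5*(¼) + 0*(½) = 5/4 + 0 = 5/4 ≈ 1.2500)
S(Y, y) = 5*y²/12 + 25*Y/12 (S(Y, y) = (5*((4*Y + y*y) + Y)/4)/3 = (5*((4*Y + y²) + Y)/4)/3 = (5*((y² + 4*Y) + Y)/4)/3 = (5*(y² + 5*Y)/4)/3 = (5*y²/4 + 25*Y/4)/3 = 5*y²/12 + 25*Y/12)
S(12, -29) + 3117 = ((5/12)*(-29)² + (25/12)*12) + 3117 = ((5/12)*841 + 25) + 3117 = (4205/12 + 25) + 3117 = 4505/12 + 3117 = 41909/12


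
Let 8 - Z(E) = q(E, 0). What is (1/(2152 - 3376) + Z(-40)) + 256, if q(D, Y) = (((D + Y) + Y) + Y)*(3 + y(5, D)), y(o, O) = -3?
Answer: 323135/1224 ≈ 264.00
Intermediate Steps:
q(D, Y) = 0 (q(D, Y) = (((D + Y) + Y) + Y)*(3 - 3) = ((D + 2*Y) + Y)*0 = (D + 3*Y)*0 = 0)
Z(E) = 8 (Z(E) = 8 - 1*0 = 8 + 0 = 8)
(1/(2152 - 3376) + Z(-40)) + 256 = (1/(2152 - 3376) + 8) + 256 = (1/(-1224) + 8) + 256 = (-1/1224 + 8) + 256 = 9791/1224 + 256 = 323135/1224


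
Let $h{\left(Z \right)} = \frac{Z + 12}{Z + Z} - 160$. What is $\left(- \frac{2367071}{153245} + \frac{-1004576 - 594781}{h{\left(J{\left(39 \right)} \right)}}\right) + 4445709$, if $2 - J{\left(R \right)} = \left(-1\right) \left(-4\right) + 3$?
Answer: $\frac{1097268390609488}{246264715} \approx 4.4556 \cdot 10^{6}$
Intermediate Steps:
$J{\left(R \right)} = -5$ ($J{\left(R \right)} = 2 - \left(\left(-1\right) \left(-4\right) + 3\right) = 2 - \left(4 + 3\right) = 2 - 7 = -5$)
$h{\left(Z \right)} = -160 + \frac{12 + Z}{2 Z}$ ($h{\left(Z \right)} = \frac{12 + Z}{2 Z} - 160 = -160 + \frac{12 + Z}{2 Z}$)
$\left(- \frac{2367071}{153245} + \frac{-1004576 - 594781}{h{\left(J{\left(39 \right)} \right)}}\right) + 4445709 = \left(- \frac{2367071}{153245} + \frac{-1004576 - 594781}{- \frac{319}{2} + \frac{6}{-5}}\right) + 4445709 = \left(\left(-2367071\right) \frac{1}{153245} + \frac{-1004576 - 594781}{- \frac{319}{2} + 6 \left(- \frac{1}{5}\right)}\right) + 4445709 = \left(- \frac{2367071}{153245} - \frac{1599357}{- \frac{319}{2} - \frac{6}{5}}\right) + 4445709 = \left(- \frac{2367071}{153245} - \frac{1599357}{- \frac{1607}{10}}\right) + 4445709 = \left(- \frac{2367071}{153245} - - \frac{15993570}{1607}\right) + 4445709 = \left(- \frac{2367071}{153245} + \frac{15993570}{1607}\right) + 4445709 = \frac{2447130751553}{246264715} + 4445709 = \frac{1097268390609488}{246264715}$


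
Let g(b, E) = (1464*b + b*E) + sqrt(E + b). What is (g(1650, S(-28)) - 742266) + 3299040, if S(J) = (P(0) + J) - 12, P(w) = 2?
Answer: 4909674 + 2*sqrt(403) ≈ 4.9097e+6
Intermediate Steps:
S(J) = -10 + J (S(J) = (2 + J) - 12 = -10 + J)
g(b, E) = sqrt(E + b) + 1464*b + E*b (g(b, E) = (1464*b + E*b) + sqrt(E + b) = sqrt(E + b) + 1464*b + E*b)
(g(1650, S(-28)) - 742266) + 3299040 = ((sqrt((-10 - 28) + 1650) + 1464*1650 + (-10 - 28)*1650) - 742266) + 3299040 = ((sqrt(-38 + 1650) + 2415600 - 38*1650) - 742266) + 3299040 = ((sqrt(1612) + 2415600 - 62700) - 742266) + 3299040 = ((2*sqrt(403) + 2415600 - 62700) - 742266) + 3299040 = ((2352900 + 2*sqrt(403)) - 742266) + 3299040 = (1610634 + 2*sqrt(403)) + 3299040 = 4909674 + 2*sqrt(403)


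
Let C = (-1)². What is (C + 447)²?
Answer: 200704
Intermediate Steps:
C = 1
(C + 447)² = (1 + 447)² = 448² = 200704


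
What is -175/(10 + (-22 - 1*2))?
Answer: 25/2 ≈ 12.500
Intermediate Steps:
-175/(10 + (-22 - 1*2)) = -175/(10 + (-22 - 2)) = -175/(10 - 24) = -175/(-14) = -175*(-1/14) = 25/2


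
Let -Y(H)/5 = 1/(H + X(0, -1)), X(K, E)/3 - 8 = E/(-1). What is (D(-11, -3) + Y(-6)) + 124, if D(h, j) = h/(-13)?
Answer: 34018/273 ≈ 124.61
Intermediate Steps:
X(K, E) = 24 - 3*E (X(K, E) = 24 + 3*(E/(-1)) = 24 + 3*(E*(-1)) = 24 + 3*(-E) = 24 - 3*E)
Y(H) = -5/(27 + H) (Y(H) = -5/(H + (24 - 3*(-1))) = -5/(H + (24 + 3)) = -5/(H + 27) = -5/(27 + H))
D(h, j) = -h/13 (D(h, j) = h*(-1/13) = -h/13)
(D(-11, -3) + Y(-6)) + 124 = (-1/13*(-11) - 5/(27 - 6)) + 124 = (11/13 - 5/21) + 124 = 166/273 + 124 = 34018/273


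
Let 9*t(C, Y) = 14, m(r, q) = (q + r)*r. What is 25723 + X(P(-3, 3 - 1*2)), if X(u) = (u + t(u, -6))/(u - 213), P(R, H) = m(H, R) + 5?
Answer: 48616429/1890 ≈ 25723.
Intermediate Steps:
m(r, q) = r*(q + r)
t(C, Y) = 14/9 (t(C, Y) = (⅑)*14 = 14/9)
P(R, H) = 5 + H*(H + R) (P(R, H) = H*(R + H) + 5 = H*(H + R) + 5 = 5 + H*(H + R))
X(u) = (14/9 + u)/(-213 + u) (X(u) = (u + 14/9)/(u - 213) = (14/9 + u)/(-213 + u))
25723 + X(P(-3, 3 - 1*2)) = 25723 + (14/9 + (5 + (3 - 1*2)*((3 - 1*2) - 3)))/(-213 + (5 + (3 - 1*2)*((3 - 1*2) - 3))) = 25723 + (14/9 + (5 + (3 - 2)*((3 - 2) - 3)))/(-213 + (5 + (3 - 2)*((3 - 2) - 3))) = 25723 + (14/9 + (5 + 1*(1 - 3)))/(-213 + (5 + 1*(1 - 3))) = 25723 + (14/9 + (5 + 1*(-2)))/(-213 + (5 + 1*(-2))) = 25723 + (14/9 + (5 - 2))/(-213 + (5 - 2)) = 25723 + (14/9 + 3)/(-213 + 3) = 25723 + (41/9)/(-210) = 25723 - 1/210*41/9 = 25723 - 41/1890 = 48616429/1890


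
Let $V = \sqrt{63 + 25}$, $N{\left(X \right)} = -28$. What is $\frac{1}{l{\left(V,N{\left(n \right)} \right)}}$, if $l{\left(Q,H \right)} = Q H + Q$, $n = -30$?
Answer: $- \frac{\sqrt{22}}{1188} \approx -0.0039482$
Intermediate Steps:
$V = 2 \sqrt{22}$ ($V = \sqrt{88} = 2 \sqrt{22} \approx 9.3808$)
$l{\left(Q,H \right)} = Q + H Q$ ($l{\left(Q,H \right)} = H Q + Q = Q + H Q$)
$\frac{1}{l{\left(V,N{\left(n \right)} \right)}} = \frac{1}{2 \sqrt{22} \left(1 - 28\right)} = \frac{1}{2 \sqrt{22} \left(-27\right)} = \frac{1}{\left(-54\right) \sqrt{22}} = - \frac{\sqrt{22}}{1188}$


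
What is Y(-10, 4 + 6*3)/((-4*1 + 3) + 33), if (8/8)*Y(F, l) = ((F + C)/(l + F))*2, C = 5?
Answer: -5/192 ≈ -0.026042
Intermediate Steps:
Y(F, l) = 2*(5 + F)/(F + l) (Y(F, l) = ((F + 5)/(l + F))*2 = ((5 + F)/(F + l))*2 = 2*(5 + F)/(F + l))
Y(-10, 4 + 6*3)/((-4*1 + 3) + 33) = (2*(5 - 10)/(-10 + (4 + 6*3)))/((-4*1 + 3) + 33) = (2*(-5)/(-10 + (4 + 18)))/((-4 + 3) + 33) = (2*(-5)/(-10 + 22))/(-1 + 33) = (2*(-5)/12)/32 = (2*(1/12)*(-5))/32 = (1/32)*(-⅚) = -5/192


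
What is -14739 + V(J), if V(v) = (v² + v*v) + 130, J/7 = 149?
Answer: 2161089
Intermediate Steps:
J = 1043 (J = 7*149 = 1043)
V(v) = 130 + 2*v² (V(v) = (v² + v²) + 130 = 2*v² + 130 = 130 + 2*v²)
-14739 + V(J) = -14739 + (130 + 2*1043²) = -14739 + (130 + 2*1087849) = -14739 + (130 + 2175698) = -14739 + 2175828 = 2161089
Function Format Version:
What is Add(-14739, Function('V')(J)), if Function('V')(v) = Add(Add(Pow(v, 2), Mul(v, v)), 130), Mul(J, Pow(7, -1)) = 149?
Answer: 2161089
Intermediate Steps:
J = 1043 (J = Mul(7, 149) = 1043)
Function('V')(v) = Add(130, Mul(2, Pow(v, 2))) (Function('V')(v) = Add(Add(Pow(v, 2), Pow(v, 2)), 130) = Add(Mul(2, Pow(v, 2)), 130) = Add(130, Mul(2, Pow(v, 2))))
Add(-14739, Function('V')(J)) = Add(-14739, Add(130, Mul(2, Pow(1043, 2)))) = Add(-14739, Add(130, Mul(2, 1087849))) = Add(-14739, Add(130, 2175698)) = Add(-14739, 2175828) = 2161089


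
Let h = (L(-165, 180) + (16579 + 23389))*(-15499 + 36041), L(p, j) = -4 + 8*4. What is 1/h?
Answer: 1/821597832 ≈ 1.2171e-9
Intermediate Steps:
L(p, j) = 28 (L(p, j) = -4 + 32 = 28)
h = 821597832 (h = (28 + (16579 + 23389))*(-15499 + 36041) = (28 + 39968)*20542 = 39996*20542 = 821597832)
1/h = 1/821597832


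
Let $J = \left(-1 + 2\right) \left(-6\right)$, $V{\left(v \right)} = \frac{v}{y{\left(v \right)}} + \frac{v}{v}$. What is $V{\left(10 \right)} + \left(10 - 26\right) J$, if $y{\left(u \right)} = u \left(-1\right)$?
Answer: $96$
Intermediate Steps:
$y{\left(u \right)} = - u$
$V{\left(v \right)} = 0$ ($V{\left(v \right)} = \frac{v}{\left(-1\right) v} + \frac{v}{v} = v \left(- \frac{1}{v}\right) + 1 = -1 + 1 = 0$)
$J = -6$ ($J = 1 \left(-6\right) = -6$)
$V{\left(10 \right)} + \left(10 - 26\right) J = 0 + \left(10 - 26\right) \left(-6\right) = 0 - -96 = 0 + 96 = 96$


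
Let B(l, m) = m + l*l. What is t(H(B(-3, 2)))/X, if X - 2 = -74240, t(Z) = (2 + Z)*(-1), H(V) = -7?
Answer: -5/74238 ≈ -6.7351e-5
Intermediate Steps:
B(l, m) = m + l²
t(Z) = -2 - Z
X = -74238 (X = 2 - 74240 = -74238)
t(H(B(-3, 2)))/X = (-2 - 1*(-7))/(-74238) = (-2 + 7)*(-1/74238) = 5*(-1/74238) = -5/74238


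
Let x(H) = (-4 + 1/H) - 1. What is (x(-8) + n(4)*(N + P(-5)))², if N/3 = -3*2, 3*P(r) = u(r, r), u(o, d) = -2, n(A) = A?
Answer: 3667225/576 ≈ 6366.7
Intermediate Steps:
x(H) = -5 + 1/H (x(H) = (-4 + 1/H) - 1 = -5 + 1/H)
P(r) = -⅔ (P(r) = (⅓)*(-2) = -⅔)
N = -18 (N = 3*(-3*2) = 3*(-6) = -18)
(x(-8) + n(4)*(N + P(-5)))² = ((-5 + 1/(-8)) + 4*(-18 - ⅔))² = ((-5 - ⅛) + 4*(-56/3))² = (-41/8 - 224/3)² = (-1915/24)² = 3667225/576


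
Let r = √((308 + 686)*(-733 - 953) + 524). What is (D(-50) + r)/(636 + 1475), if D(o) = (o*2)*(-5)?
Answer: 500/2111 + 4*I*√104710/2111 ≈ 0.23685 + 0.61315*I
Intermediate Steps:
D(o) = -10*o (D(o) = (2*o)*(-5) = -10*o)
r = 4*I*√104710 (r = √(994*(-1686) + 524) = √(-1675884 + 524) = √(-1675360) = 4*I*√104710 ≈ 1294.4*I)
(D(-50) + r)/(636 + 1475) = (-10*(-50) + 4*I*√104710)/(636 + 1475) = (500 + 4*I*√104710)/2111 = (500 + 4*I*√104710)*(1/2111) = 500/2111 + 4*I*√104710/2111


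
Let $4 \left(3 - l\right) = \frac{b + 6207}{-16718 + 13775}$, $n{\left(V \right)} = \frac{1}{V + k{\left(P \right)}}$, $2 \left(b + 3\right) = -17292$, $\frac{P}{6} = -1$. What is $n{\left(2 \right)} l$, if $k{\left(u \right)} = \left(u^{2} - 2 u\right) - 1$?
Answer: $\frac{5479}{96138} \approx 0.056991$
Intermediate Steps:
$P = -6$ ($P = 6 \left(-1\right) = -6$)
$k{\left(u \right)} = -1 + u^{2} - 2 u$
$b = -8649$ ($b = -3 + \frac{1}{2} \left(-17292\right) = -3 - 8646 = -8649$)
$n{\left(V \right)} = \frac{1}{47 + V}$ ($n{\left(V \right)} = \frac{1}{V - \left(-11 - 36\right)} = \frac{1}{V + \left(-1 + 36 + 12\right)} = \frac{1}{V + 47} = \frac{1}{47 + V}$)
$l = \frac{5479}{1962}$ ($l = 3 - \frac{\left(-8649 + 6207\right) \frac{1}{-16718 + 13775}}{4} = 3 - \frac{\left(-2442\right) \frac{1}{-2943}}{4} = 3 - \frac{\left(-2442\right) \left(- \frac{1}{2943}\right)}{4} = 3 - \frac{407}{1962} = \frac{5479}{1962} \approx 2.7926$)
$n{\left(2 \right)} l = \frac{1}{47 + 2} \cdot \frac{5479}{1962} = \frac{1}{49} \cdot \frac{5479}{1962} = \frac{5479}{96138}$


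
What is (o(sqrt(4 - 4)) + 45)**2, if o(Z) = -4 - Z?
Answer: 1681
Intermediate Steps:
(o(sqrt(4 - 4)) + 45)**2 = ((-4 - sqrt(4 - 4)) + 45)**2 = ((-4 - sqrt(0)) + 45)**2 = ((-4 - 1*0) + 45)**2 = ((-4 + 0) + 45)**2 = (-4 + 45)**2 = 41**2 = 1681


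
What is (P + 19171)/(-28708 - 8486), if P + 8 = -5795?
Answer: -2228/6199 ≈ -0.35941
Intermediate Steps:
P = -5803 (P = -8 - 5795 = -5803)
(P + 19171)/(-28708 - 8486) = (-5803 + 19171)/(-28708 - 8486) = 13368/(-37194) = 13368*(-1/37194) = -2228/6199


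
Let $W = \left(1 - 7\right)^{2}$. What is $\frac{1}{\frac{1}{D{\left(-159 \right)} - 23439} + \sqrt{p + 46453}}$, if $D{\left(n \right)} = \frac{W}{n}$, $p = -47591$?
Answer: $- \frac{65840787}{1756226595553867} - \frac{1543257113841 i \sqrt{1138}}{1756226595553867} \approx -3.749 \cdot 10^{-8} - 0.029643 i$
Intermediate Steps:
$W = 36$ ($W = \left(-6\right)^{2} = 36$)
$D{\left(n \right)} = \frac{36}{n}$
$\frac{1}{\frac{1}{D{\left(-159 \right)} - 23439} + \sqrt{p + 46453}} = \frac{1}{\frac{1}{\frac{36}{-159} - 23439} + \sqrt{-47591 + 46453}} = \frac{1}{\frac{1}{36 \left(- \frac{1}{159}\right) - 23439} + \sqrt{-1138}} = \frac{1}{\frac{1}{- \frac{12}{53} - 23439} + i \sqrt{1138}} = \frac{1}{\frac{1}{- \frac{1242279}{53}} + i \sqrt{1138}} = \frac{1}{- \frac{53}{1242279} + i \sqrt{1138}}$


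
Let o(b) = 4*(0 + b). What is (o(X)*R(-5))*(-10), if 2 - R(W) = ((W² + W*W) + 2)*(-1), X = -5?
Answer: 10800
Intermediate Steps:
o(b) = 4*b
R(W) = 4 + 2*W² (R(W) = 2 - ((W² + W*W) + 2)*(-1) = 2 - ((W² + W²) + 2)*(-1) = 2 - (2*W² + 2)*(-1) = 2 - (2 + 2*W²)*(-1) = 2 - (-2 - 2*W²) = 2 + (2 + 2*W²) = 4 + 2*W²)
(o(X)*R(-5))*(-10) = ((4*(-5))*(4 + 2*(-5)²))*(-10) = -20*(4 + 2*25)*(-10) = -20*(4 + 50)*(-10) = -20*54*(-10) = -1080*(-10) = 10800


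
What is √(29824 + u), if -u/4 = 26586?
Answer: 2*I*√19130 ≈ 276.62*I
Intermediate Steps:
u = -106344 (u = -4*26586 = -106344)
√(29824 + u) = √(29824 - 106344) = √(-76520) = 2*I*√19130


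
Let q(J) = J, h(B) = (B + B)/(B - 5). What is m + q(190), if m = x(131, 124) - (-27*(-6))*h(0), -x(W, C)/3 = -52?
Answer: 346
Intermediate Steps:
h(B) = 2*B/(-5 + B) (h(B) = (2*B)/(-5 + B) = 2*B/(-5 + B))
x(W, C) = 156 (x(W, C) = -3*(-52) = 156)
m = 156 (m = 156 - (-27*(-6))*2*0/(-5 + 0) = 156 - 162*2*0/(-5) = 156 - 162*2*0*(-⅕) = 156 - 162*0 = 156 - 1*0 = 156 + 0 = 156)
m + q(190) = 156 + 190 = 346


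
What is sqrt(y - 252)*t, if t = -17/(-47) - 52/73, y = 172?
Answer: -4812*I*sqrt(5)/3431 ≈ -3.1361*I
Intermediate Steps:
t = -1203/3431 (t = -17*(-1/47) - 52*1/73 = 17/47 - 52/73 = -1203/3431 ≈ -0.35063)
sqrt(y - 252)*t = sqrt(172 - 252)*(-1203/3431) = sqrt(-80)*(-1203/3431) = (4*I*sqrt(5))*(-1203/3431) = -4812*I*sqrt(5)/3431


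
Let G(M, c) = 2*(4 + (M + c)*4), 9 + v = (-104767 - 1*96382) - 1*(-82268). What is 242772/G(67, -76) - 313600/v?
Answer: -721077317/190224 ≈ -3790.7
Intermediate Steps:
v = -118890 (v = -9 + ((-104767 - 1*96382) - 1*(-82268)) = -9 + ((-104767 - 96382) + 82268) = -9 + (-201149 + 82268) = -9 - 118881 = -118890)
G(M, c) = 8 + 8*M + 8*c (G(M, c) = 2*(4 + (4*M + 4*c)) = 2*(4 + 4*M + 4*c) = 8 + 8*M + 8*c)
242772/G(67, -76) - 313600/v = 242772/(8 + 8*67 + 8*(-76)) - 313600/(-118890) = 242772/(8 + 536 - 608) - 313600*(-1/118890) = 242772/(-64) + 31360/11889 = 242772*(-1/64) + 31360/11889 = -60693/16 + 31360/11889 = -721077317/190224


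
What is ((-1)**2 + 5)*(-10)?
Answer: -60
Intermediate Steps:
((-1)**2 + 5)*(-10) = (1 + 5)*(-10) = 6*(-10) = -60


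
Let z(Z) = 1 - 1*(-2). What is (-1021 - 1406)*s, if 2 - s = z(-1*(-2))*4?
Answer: 24270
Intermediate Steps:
z(Z) = 3 (z(Z) = 1 + 2 = 3)
s = -10 (s = 2 - 3*4 = 2 - 1*12 = 2 - 12 = -10)
(-1021 - 1406)*s = (-1021 - 1406)*(-10) = -2427*(-10) = 24270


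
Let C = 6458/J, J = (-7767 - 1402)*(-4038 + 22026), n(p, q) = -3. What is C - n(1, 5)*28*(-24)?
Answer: -166251431005/82465986 ≈ -2016.0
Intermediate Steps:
J = -164931972 (J = -9169*17988 = -164931972)
C = -3229/82465986 (C = 6458/(-164931972) = 6458*(-1/164931972) = -3229/82465986 ≈ -3.9156e-5)
C - n(1, 5)*28*(-24) = -3229/82465986 - (-3)*28*(-24) = -3229/82465986 - (-3)*(-672) = -3229/82465986 - 1*2016 = -3229/82465986 - 2016 = -166251431005/82465986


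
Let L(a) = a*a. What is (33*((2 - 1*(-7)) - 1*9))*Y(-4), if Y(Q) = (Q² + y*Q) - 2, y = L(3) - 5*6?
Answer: 0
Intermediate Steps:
L(a) = a²
y = -21 (y = 3² - 5*6 = 9 - 30 = -21)
Y(Q) = -2 + Q² - 21*Q (Y(Q) = (Q² - 21*Q) - 2 = -2 + Q² - 21*Q)
(33*((2 - 1*(-7)) - 1*9))*Y(-4) = (33*((2 - 1*(-7)) - 1*9))*(-2 + (-4)² - 21*(-4)) = (33*((2 + 7) - 9))*(-2 + 16 + 84) = (33*(9 - 9))*98 = (33*0)*98 = 0*98 = 0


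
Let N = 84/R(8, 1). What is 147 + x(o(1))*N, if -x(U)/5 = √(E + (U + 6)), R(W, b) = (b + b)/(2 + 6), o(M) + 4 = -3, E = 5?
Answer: -3213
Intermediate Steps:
o(M) = -7 (o(M) = -4 - 3 = -7)
R(W, b) = b/4 (R(W, b) = (2*b)/8 = (2*b)*(⅛) = b/4)
x(U) = -5*√(11 + U) (x(U) = -5*√(5 + (U + 6)) = -5*√(5 + (6 + U)) = -5*√(11 + U))
N = 336 (N = 84/(((¼)*1)) = 84/(¼) = 84*4 = 336)
147 + x(o(1))*N = 147 - 5*√(11 - 7)*336 = 147 - 5*√4*336 = 147 - 5*2*336 = 147 - 10*336 = 147 - 3360 = -3213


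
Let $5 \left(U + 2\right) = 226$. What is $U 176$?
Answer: $\frac{38016}{5} \approx 7603.2$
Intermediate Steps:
$U = \frac{216}{5}$ ($U = -2 + \frac{1}{5} \cdot 226 = -2 + \frac{226}{5} = \frac{216}{5} \approx 43.2$)
$U 176 = \frac{216}{5} \cdot 176 = \frac{38016}{5}$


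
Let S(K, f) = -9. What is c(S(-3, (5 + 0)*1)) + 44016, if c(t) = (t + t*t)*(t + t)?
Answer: 42720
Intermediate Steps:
c(t) = 2*t*(t + t²) (c(t) = (t + t²)*(2*t) = 2*t*(t + t²))
c(S(-3, (5 + 0)*1)) + 44016 = 2*(-9)²*(1 - 9) + 44016 = 2*81*(-8) + 44016 = -1296 + 44016 = 42720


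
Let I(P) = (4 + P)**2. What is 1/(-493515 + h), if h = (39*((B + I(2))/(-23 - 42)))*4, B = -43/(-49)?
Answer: -245/120932859 ≈ -2.0259e-6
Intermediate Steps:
B = 43/49 (B = -43*(-1/49) = 43/49 ≈ 0.87755)
h = -21684/245 (h = (39*((43/49 + (4 + 2)**2)/(-23 - 42)))*4 = (39*((43/49 + 6**2)/(-65)))*4 = (39*((43/49 + 36)*(-1/65)))*4 = (39*((1807/49)*(-1/65)))*4 = (39*(-139/245))*4 = -5421/245*4 = -21684/245 ≈ -88.506)
1/(-493515 + h) = 1/(-493515 - 21684/245) = 1/(-120932859/245) = -245/120932859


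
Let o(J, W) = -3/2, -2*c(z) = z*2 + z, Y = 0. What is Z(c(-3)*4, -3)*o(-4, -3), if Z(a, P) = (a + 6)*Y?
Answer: 0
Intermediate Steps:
c(z) = -3*z/2 (c(z) = -(z*2 + z)/2 = -(2*z + z)/2 = -3*z/2)
o(J, W) = -3/2 (o(J, W) = -3*1/2 = -3/2)
Z(a, P) = 0 (Z(a, P) = (a + 6)*0 = (6 + a)*0 = 0)
Z(c(-3)*4, -3)*o(-4, -3) = 0*(-3/2) = 0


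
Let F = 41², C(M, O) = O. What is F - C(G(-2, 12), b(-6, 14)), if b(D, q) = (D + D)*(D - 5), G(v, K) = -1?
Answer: 1549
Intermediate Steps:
b(D, q) = 2*D*(-5 + D) (b(D, q) = (2*D)*(-5 + D) = 2*D*(-5 + D))
F = 1681
F - C(G(-2, 12), b(-6, 14)) = 1681 - 2*(-6)*(-5 - 6) = 1681 - 2*(-6)*(-11) = 1681 - 1*132 = 1681 - 132 = 1549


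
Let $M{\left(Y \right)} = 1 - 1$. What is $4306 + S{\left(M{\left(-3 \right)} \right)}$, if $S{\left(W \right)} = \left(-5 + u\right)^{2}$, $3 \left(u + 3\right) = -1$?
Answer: $\frac{39379}{9} \approx 4375.4$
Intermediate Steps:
$u = - \frac{10}{3}$ ($u = -3 + \frac{1}{3} \left(-1\right) = -3 - \frac{1}{3} = - \frac{10}{3} \approx -3.3333$)
$M{\left(Y \right)} = 0$ ($M{\left(Y \right)} = 1 - 1 = 0$)
$S{\left(W \right)} = \frac{625}{9}$ ($S{\left(W \right)} = \left(-5 - \frac{10}{3}\right)^{2} = \left(- \frac{25}{3}\right)^{2} = \frac{625}{9}$)
$4306 + S{\left(M{\left(-3 \right)} \right)} = 4306 + \frac{625}{9} = \frac{39379}{9}$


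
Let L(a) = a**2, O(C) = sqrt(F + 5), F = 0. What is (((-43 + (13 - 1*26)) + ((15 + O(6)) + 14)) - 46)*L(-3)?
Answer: -657 + 9*sqrt(5) ≈ -636.88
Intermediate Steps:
O(C) = sqrt(5) (O(C) = sqrt(0 + 5) = sqrt(5))
(((-43 + (13 - 1*26)) + ((15 + O(6)) + 14)) - 46)*L(-3) = (((-43 + (13 - 1*26)) + ((15 + sqrt(5)) + 14)) - 46)*(-3)**2 = (((-43 + (13 - 26)) + (29 + sqrt(5))) - 46)*9 = (((-43 - 13) + (29 + sqrt(5))) - 46)*9 = ((-56 + (29 + sqrt(5))) - 46)*9 = ((-27 + sqrt(5)) - 46)*9 = (-73 + sqrt(5))*9 = -657 + 9*sqrt(5)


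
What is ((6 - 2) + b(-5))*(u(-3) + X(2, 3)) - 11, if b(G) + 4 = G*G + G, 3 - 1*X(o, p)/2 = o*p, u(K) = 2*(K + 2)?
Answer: -171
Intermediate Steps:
u(K) = 4 + 2*K (u(K) = 2*(2 + K) = 4 + 2*K)
X(o, p) = 6 - 2*o*p
b(G) = -4 + G + G² (b(G) = -4 + (G*G + G) = -4 + (G² + G) = -4 + (G + G²) = -4 + G + G²)
((6 - 2) + b(-5))*(u(-3) + X(2, 3)) - 11 = ((6 - 2) + (-4 - 5 + (-5)²))*((4 + 2*(-3)) + (6 - 2*2*3)) - 11 = (4 + (-4 - 5 + 25))*((4 - 6) + (6 - 12)) - 11 = (4 + 16)*(-2 - 6) - 11 = 20*(-8) - 11 = -160 - 11 = -171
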